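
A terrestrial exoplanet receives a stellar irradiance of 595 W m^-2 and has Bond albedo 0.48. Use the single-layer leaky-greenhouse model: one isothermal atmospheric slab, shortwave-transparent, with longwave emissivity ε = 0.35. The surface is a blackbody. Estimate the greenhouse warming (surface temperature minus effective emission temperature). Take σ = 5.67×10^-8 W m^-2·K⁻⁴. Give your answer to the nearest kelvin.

9 K

At the top of the atmosphere, σT_e⁴ = S(1−α)/4 = 77.35 W m^-2, giving T_e = 192.2 K.
The surface balance (absorbed SW + ε·downward IR = σT_s⁴) with T_a⁴ = T_s⁴/2 reduces to T_s = T_e·[2/(2−ε)]^¼ = 201.7 K.
T_s − T_e = 201.7 − 192.2 = 9.469 K.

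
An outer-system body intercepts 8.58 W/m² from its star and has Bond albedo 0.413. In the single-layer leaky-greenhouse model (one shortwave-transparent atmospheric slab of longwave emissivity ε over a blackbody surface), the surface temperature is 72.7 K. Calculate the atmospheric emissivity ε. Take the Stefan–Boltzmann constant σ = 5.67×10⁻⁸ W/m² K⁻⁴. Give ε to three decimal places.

0.410

Effective temperature: T_e = [S(1−α)/(4σ)]^(1/4) = 68.65 K.
Inverting T_s⁴ = 2T_e⁴/(2−ε): (T_e/T_s)⁴ = 0.7950, so ε = 2(1 − 0.7950) = 0.4101.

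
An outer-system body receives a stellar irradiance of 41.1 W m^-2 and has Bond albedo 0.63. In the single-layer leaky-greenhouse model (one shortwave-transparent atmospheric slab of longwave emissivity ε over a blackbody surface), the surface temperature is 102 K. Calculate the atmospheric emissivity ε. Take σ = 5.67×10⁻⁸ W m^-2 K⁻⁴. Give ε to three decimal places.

0.761

Effective temperature: T_e = [S(1−α)/(4σ)]^(1/4) = 90.49 K.
Inverting T_s⁴ = 2T_e⁴/(2−ε): (T_e/T_s)⁴ = 0.6194, so ε = 2(1 − 0.6194) = 0.7611.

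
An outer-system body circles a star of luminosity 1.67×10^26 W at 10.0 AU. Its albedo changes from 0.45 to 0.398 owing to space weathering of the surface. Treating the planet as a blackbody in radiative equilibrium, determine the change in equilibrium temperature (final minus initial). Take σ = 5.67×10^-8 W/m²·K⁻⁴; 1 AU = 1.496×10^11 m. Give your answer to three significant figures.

1.41 K

Orbital distance: d = 10.0 AU = 1.496×10^12 m.
Spreading L over a sphere of radius d: S = 1.67×10^26/(4π·1.50×10^12²) = 5.938 W/m².
Initial: T₁ = [S(1−0.45)/(4σ)]^(1/4) = 61.60 K.
After:  T₂ = [5.938·0.602/(4σ)]^(1/4) = 63.01 K.
ΔT = T₂ − T₁ = 1.407 K.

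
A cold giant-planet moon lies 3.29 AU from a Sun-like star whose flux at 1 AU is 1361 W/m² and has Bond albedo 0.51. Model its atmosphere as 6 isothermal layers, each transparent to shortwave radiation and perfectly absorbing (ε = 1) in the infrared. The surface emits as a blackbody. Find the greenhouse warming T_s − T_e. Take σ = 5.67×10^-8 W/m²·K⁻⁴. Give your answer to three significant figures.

Irradiance scales as 1/d², so S = 1361 W/m² × (1/3.29)² = 125.7 W/m².
OLR = S(1−α)/4 = 15.40 W/m²; the top layer radiates at T_e = 128.4 K.
Surface: T_s = (7)^¼·T_e = 208.8 K.
So the greenhouse effect raises the surface by 208.8 − 128.4 = 80.44 K.

80.4 kelvin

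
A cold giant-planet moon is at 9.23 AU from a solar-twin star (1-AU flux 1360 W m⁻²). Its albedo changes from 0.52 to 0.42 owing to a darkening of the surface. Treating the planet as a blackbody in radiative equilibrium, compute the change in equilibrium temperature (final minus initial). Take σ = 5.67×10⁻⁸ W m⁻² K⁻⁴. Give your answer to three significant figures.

3.69 kelvin

Irradiance scales as 1/d², so S = 1360 W m⁻² × (1/9.23)² = 15.96 W m⁻².
With α = 0.52, T₁ = 76.24 K.
After:  T₂ = [15.96·0.58/(4σ)]^(1/4) = 79.93 K.
ΔT = T₂ − T₁ = 3.694 K.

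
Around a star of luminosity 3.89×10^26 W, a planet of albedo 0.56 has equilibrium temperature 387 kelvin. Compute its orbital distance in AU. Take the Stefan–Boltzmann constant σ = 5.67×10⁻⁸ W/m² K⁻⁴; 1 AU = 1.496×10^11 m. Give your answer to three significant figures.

Required flux: S = 4σT⁴/(1−α) = 11560 W/m².
S = L/(4πd²) → d = √(L/4πS) = √(3.89×10^26/(4π·11560)) = 5.174×10^10 m = 0.3459 AU.

0.346 AU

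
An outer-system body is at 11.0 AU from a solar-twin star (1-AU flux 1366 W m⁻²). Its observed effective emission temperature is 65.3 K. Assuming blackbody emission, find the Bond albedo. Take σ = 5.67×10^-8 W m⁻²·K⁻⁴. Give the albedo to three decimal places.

0.635

Flux at the orbit: S = 1366/(11.0)² = 11.29 W m⁻².
From σT⁴ = S(1−α)/4 we invert for α: 1−α = 4σT⁴/S.
4σT⁴ = 4·5.67×10⁻⁸·(65.3)⁴ = 4.124 W m⁻².
1−α = 4.124/11.29 = 0.3653, so α = 0.6347.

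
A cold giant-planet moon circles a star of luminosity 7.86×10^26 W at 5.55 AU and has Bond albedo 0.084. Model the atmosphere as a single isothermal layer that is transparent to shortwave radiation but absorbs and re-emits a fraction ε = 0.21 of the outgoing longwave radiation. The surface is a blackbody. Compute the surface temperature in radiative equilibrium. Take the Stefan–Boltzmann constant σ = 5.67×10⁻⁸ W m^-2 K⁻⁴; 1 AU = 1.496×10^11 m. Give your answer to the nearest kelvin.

d = 5.55 × 1.496×10^11 m = 8.303×10^11 m.
Flux at the orbit: S = L/(4πd²) = 7.86×10^26/(4π·(8.30×10^11)²) = 90.73 W m^-2.
Effective emission temperature (TOA balance): σT_e⁴ = S(1−α)/4 = 20.78 W m^-2 → T_e = 138.4 K.
The surface balance (absorbed SW + ε·downward IR = σT_s⁴) with T_a⁴ = T_s⁴/2 reduces to T_s = T_e·[2/(2−ε)]^¼ = 142.2 K.

142 kelvin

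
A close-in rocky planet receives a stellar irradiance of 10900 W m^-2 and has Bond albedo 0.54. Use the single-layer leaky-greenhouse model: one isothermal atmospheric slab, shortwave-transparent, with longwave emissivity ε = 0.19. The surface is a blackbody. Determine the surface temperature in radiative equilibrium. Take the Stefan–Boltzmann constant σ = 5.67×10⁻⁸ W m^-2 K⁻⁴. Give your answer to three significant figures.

395 kelvin

Effective emission temperature (TOA balance): σT_e⁴ = S(1−α)/4 = 1254 W m^-2 → T_e = 385.6 K.
For a single slab of emissivity ε, T_s⁴ = 2T_e⁴/(2−ε); thus T_s = 385.6·(1.105)^(1/4) = 395.3 K.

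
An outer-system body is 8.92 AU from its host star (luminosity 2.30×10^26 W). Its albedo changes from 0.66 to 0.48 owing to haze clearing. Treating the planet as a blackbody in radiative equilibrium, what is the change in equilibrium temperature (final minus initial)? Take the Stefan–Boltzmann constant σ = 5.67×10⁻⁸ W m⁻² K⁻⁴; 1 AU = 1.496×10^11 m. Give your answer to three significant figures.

7.02 K

d = 8.92 × 1.496×10^11 m = 1.334×10^12 m.
Flux at the orbit: S = L/(4πd²) = 2.30×10^26/(4π·(1.33×10^12)²) = 10.28 W m⁻².
Before: T₁ = [10.28·0.34/(4σ)]^(1/4) = 62.65 K.
With α = 0.48, T₂ = 69.67 K.
Change: 69.67 − 62.65 = 7.021 K.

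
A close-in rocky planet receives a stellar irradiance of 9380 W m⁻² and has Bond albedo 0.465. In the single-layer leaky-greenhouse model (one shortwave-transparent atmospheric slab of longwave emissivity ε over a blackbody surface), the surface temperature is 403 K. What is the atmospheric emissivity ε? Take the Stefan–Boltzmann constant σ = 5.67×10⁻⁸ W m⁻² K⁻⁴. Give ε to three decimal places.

0.322

First, T_e = [9380·(1−0.465)/(4σ)]^(1/4) = 385.7 K.
Inverting T_s⁴ = 2T_e⁴/(2−ε): (T_e/T_s)⁴ = 0.8389, so ε = 2(1 − 0.8389) = 0.3223.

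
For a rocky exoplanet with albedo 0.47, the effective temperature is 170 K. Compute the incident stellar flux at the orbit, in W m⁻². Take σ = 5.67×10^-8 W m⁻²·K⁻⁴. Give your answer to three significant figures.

Invert the energy balance for S: S = 4σT⁴/(1−α).
σT⁴ = 5.67×10⁻⁸·(170)⁴ = 47.36 W m⁻².
So S = 4×47.36/(1−0.47) = 357.4 W m⁻².

357 W m⁻²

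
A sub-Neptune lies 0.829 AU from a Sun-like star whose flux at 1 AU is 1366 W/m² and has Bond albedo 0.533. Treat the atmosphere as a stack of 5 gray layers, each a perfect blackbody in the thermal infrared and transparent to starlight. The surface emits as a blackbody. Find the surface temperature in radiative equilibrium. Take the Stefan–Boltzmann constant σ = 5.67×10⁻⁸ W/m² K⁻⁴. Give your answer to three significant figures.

396 K

Flux at the orbit: S = 1366/(0.829)² = 1988 W/m².
Top-of-atmosphere balance: σT_e⁴ = S(1−α)/4 = 232.1 W/m² → T_e = 252.9 K.
For an N-layer opaque stack, T_s⁴ = (N+1)T_e⁴, hence T_s = (6)^(1/4)×252.9 K = 395.9 K.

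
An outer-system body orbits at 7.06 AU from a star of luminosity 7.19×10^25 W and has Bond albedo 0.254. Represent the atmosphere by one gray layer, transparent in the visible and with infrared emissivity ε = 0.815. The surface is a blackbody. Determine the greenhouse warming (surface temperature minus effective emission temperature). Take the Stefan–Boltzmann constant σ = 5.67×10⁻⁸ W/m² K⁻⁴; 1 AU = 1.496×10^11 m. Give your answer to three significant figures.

8.96 kelvin

d = 7.06 × 1.496×10^11 m = 1.056×10^12 m.
Flux at the orbit: S = L/(4πd²) = 7.19×10^25/(4π·(1.06×10^12)²) = 5.129 W/m².
At the top of the atmosphere, σT_e⁴ = S(1−α)/4 = 0.9566 W/m², giving T_e = 64.09 K.
The surface balance (absorbed SW + ε·downward IR = σT_s⁴) with T_a⁴ = T_s⁴/2 reduces to T_s = T_e·[2/(2−ε)]^¼ = 73.05 K.
The atmosphere warms the surface by 8.960 K.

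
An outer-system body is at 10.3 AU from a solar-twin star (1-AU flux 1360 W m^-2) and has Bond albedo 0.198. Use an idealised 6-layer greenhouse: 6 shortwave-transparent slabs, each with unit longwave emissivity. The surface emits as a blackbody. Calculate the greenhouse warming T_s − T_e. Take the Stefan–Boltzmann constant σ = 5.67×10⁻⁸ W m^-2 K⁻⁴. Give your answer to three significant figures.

Irradiance scales as 1/d², so S = 1360 W m^-2 × (1/10.3)² = 12.82 W m^-2.
Top-of-atmosphere balance: σT_e⁴ = S(1−α)/4 = 2.570 W m^-2 → T_e = 82.05 K.
T_s = (N+1)^(1/4)·T_e = 133.5 K.
Warming: T_s − T_e = 51.41 K.

51.4 K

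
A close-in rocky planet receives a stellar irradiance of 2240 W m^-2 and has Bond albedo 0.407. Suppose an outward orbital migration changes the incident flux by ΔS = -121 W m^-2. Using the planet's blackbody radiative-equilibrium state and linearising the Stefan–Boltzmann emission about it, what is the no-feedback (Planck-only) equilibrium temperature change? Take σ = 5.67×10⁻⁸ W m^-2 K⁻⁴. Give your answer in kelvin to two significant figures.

-3.7 K

The baseline emission temperature is T_e = 276.6 K.
Only a fraction (1−α) is absorbed and it's spread over 4πR², so ΔF = (1−α)ΔS/4 = -17.94 W m^-2.
Linearising σT⁴ gives d(σT⁴)/dT = 4σT_e³ = 4.802 W m^-2 per K.
ΔT₀ = ΔF/λ_P = -17.94/4.802 = -3.74 K.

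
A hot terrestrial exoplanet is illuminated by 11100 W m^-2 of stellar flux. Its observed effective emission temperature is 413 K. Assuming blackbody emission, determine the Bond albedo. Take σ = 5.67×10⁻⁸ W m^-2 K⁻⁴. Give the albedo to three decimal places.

Energy balance: S(1−α)/4 = σT⁴, so 1−α = 4σT⁴/S.
σT⁴ = 1650 W m^-2, so 4σT⁴ = 6598 W m^-2.
1−α = 6598/11100 = 0.5945, so α = 0.4055.

0.406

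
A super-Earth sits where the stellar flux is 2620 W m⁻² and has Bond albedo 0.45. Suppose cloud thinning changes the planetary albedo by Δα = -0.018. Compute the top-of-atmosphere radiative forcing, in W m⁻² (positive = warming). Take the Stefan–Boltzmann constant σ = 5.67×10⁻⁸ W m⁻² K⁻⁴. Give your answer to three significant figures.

ΔF = −(S/4)Δα = −(2620/4)×(-0.018) = 11.79 W m⁻².

11.8 W m⁻²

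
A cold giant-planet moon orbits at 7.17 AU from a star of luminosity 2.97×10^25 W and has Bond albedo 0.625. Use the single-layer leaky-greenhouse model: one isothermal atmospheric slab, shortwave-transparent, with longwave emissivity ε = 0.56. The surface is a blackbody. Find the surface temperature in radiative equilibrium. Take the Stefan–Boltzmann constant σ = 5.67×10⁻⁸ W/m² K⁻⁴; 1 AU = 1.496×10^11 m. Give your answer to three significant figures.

d = 7.17 × 1.496×10^11 m = 1.073×10^12 m.
Spreading L over a sphere of radius d: S = 2.97×10^25/(4π·1.07×10^12²) = 2.054 W/m².
The planet radiates to space at T_e = [S(1−α)/(4σ)]^(1/4) = 42.93 K.
For a single slab of emissivity ε, T_s⁴ = 2T_e⁴/(2−ε); thus T_s = 42.93·(1.389)^(1/4) = 46.60 K.

46.6 K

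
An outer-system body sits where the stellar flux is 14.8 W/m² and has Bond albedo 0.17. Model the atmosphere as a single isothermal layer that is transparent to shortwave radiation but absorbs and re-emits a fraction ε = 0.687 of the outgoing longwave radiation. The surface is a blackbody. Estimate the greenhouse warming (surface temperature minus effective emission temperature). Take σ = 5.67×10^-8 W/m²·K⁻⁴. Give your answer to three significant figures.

9.52 K

At the top of the atmosphere, σT_e⁴ = S(1−α)/4 = 3.071 W/m², giving T_e = 85.79 K.
The surface balance (absorbed SW + ε·downward IR = σT_s⁴) with T_a⁴ = T_s⁴/2 reduces to T_s = T_e·[2/(2−ε)]^¼ = 95.30 K.
Greenhouse warming: T_s − T_e = 9.517 K.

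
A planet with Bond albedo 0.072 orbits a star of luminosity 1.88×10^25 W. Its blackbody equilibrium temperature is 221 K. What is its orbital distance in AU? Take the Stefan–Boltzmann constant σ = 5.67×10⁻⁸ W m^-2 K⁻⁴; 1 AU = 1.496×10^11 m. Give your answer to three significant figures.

0.339 AU

The flux needed for this T is 4σT⁴/(1−0.072) = 583.0 W m^-2.
From L = 4πd²S, d = √(1.88×10^25/(4π·583.0)) = 5.066×10^10 m = 0.3386 AU.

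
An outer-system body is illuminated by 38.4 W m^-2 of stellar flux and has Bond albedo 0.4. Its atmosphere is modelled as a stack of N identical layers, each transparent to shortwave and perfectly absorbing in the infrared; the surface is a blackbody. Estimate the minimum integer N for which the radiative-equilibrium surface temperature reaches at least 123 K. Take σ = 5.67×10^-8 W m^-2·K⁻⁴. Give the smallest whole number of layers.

2

Top-of-atmosphere balance: σT_e⁴ = S(1−α)/4 = 5.760 W m^-2 → T_e = 100.4 K.
Since T_s⁴ = (N+1)T_e⁴, we need N ≥ (T_s/T_e)⁴ − 1 = 1.253.
The minimum whole number is N = 2.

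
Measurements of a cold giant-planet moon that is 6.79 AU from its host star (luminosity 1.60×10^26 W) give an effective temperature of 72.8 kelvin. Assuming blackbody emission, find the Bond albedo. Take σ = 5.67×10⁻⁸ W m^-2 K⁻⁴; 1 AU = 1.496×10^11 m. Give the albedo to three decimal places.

0.484

d = 6.79 × 1.496×10^11 m = 1.016×10^12 m.
Flux at the orbit: S = L/(4πd²) = 1.60×10^26/(4π·(1.02×10^12)²) = 12.34 W m^-2.
Rearranging the radiative balance, α = 1 − 4σT⁴/S.
4σT⁴ = 4·5.67×10⁻⁸·(72.8)⁴ = 6.370 W m^-2.
1−α = 6.370/12.34 = 0.5163, so α = 0.4837.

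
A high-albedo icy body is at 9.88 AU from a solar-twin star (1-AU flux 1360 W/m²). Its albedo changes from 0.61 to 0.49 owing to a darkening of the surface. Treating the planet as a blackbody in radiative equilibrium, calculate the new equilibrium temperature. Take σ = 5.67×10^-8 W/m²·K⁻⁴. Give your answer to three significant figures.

By the inverse-square law, S = 1360/9.88² = 13.93 W/m².
New equilibrium: T₂ = [(1−0.49)·13.93/(4σ)]^(1/4) = 74.81 K.

74.8 K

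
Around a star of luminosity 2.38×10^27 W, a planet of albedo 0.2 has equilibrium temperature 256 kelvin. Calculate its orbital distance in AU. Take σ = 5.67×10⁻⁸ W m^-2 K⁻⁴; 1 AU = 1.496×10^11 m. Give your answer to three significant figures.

The flux needed for this T is 4σT⁴/(1−0.2) = 1218 W m^-2.
S = L/(4πd²) → d = √(L/4πS) = √(2.38×10^27/(4π·1218)) = 3.944×10^11 m = 2.636 AU.

2.64 AU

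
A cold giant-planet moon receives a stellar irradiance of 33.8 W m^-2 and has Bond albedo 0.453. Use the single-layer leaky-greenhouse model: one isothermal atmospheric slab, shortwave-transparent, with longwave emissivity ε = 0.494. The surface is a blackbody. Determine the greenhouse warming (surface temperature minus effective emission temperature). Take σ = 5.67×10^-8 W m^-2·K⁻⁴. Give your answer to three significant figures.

The planet radiates to space at T_e = [S(1−α)/(4σ)]^(1/4) = 95.02 K.
For a single slab of emissivity ε, T_s⁴ = 2T_e⁴/(2−ε); thus T_s = 95.02·(1.328)^(1/4) = 102.0 K.
Greenhouse warming: T_s − T_e = 6.984 K.

6.98 K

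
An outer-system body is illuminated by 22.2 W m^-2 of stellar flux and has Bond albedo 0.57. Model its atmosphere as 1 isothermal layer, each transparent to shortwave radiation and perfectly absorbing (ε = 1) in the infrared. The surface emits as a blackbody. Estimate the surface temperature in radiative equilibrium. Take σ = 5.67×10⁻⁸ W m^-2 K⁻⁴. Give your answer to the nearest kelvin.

The effective emission temperature is T_e = [S(1−α)/(4σ)]^¼ = 80.55 K.
Layer-by-layer balance gives σT_s⁴ = (N+1)σT_e⁴, so T_s = 2^¼·80.55 = 95.79 K.

96 kelvin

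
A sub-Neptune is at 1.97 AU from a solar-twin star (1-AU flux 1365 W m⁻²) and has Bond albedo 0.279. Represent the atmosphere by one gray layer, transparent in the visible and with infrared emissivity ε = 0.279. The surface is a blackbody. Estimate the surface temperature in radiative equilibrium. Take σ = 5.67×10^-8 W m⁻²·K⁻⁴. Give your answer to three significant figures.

190 K

Irradiance scales as 1/d², so S = 1365 W m⁻² × (1/1.97)² = 351.7 W m⁻².
The planet radiates to space at T_e = [S(1−α)/(4σ)]^(1/4) = 182.9 K.
The surface balance (absorbed SW + ε·downward IR = σT_s⁴) with T_a⁴ = T_s⁴/2 reduces to T_s = T_e·[2/(2−ε)]^¼ = 189.9 K.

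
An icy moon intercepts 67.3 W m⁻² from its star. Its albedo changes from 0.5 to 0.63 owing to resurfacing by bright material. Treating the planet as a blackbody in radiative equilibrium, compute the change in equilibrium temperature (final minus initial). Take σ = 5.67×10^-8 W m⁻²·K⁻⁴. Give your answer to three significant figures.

Before: T₁ = [67.30·0.5/(4σ)]^(1/4) = 110.4 K.
With α = 0.63, T₂ = 102.4 K.
ΔT = T₂ − T₁ = -8.003 K.

-8.00 K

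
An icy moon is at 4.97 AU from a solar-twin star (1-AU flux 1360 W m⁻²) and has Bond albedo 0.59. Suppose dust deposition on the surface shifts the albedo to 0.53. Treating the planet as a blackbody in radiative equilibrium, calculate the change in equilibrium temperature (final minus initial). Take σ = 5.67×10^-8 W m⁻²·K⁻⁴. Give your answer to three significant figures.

Flux at the orbit: S = 1360/(4.97)² = 55.06 W m⁻².
With α = 0.59, T₁ = 99.88 K.
After:  T₂ = [55.06·0.47/(4σ)]^(1/4) = 103.4 K.
ΔT = T₂ − T₁ = 3.469 K.

3.47 K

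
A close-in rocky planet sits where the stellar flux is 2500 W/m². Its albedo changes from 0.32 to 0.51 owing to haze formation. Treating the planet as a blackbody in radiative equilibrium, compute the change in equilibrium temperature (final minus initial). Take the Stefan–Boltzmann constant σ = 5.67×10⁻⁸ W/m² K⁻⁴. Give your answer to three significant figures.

Before: T₁ = [2500·0.68/(4σ)]^(1/4) = 294.2 K.
After:  T₂ = [2500·0.49/(4σ)]^(1/4) = 271.1 K.
Change: 271.1 − 294.2 = -23.14 K.

-23.1 K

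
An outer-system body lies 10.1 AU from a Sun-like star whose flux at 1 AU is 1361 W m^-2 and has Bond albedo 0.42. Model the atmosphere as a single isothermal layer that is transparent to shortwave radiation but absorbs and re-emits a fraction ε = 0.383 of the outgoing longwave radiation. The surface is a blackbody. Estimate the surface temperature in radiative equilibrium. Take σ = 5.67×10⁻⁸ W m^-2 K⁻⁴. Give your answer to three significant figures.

Irradiance scales as 1/d², so S = 1361 W m^-2 × (1/10.1)² = 13.34 W m^-2.
At the top of the atmosphere, σT_e⁴ = S(1−α)/4 = 1.935 W m^-2, giving T_e = 76.43 K.
For a single slab of emissivity ε, T_s⁴ = 2T_e⁴/(2−ε); thus T_s = 76.43·(1.237)^(1/4) = 80.60 K.

80.6 kelvin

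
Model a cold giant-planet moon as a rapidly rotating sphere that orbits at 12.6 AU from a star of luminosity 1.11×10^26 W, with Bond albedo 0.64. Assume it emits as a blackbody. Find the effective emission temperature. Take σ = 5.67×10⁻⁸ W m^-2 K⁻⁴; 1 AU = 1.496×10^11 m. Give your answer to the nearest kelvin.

45 K

d = 12.6 × 1.496×10^11 m = 1.885×10^12 m.
Spreading L over a sphere of radius d: S = 1.11×10^26/(4π·1.88×10^12²) = 2.486 W m^-2.
Averaging over the sphere, the absorbed flux is S(1−α)/4 = 0.2237 W m^-2.
In equilibrium σT⁴ equals this, so T = 44.57 K.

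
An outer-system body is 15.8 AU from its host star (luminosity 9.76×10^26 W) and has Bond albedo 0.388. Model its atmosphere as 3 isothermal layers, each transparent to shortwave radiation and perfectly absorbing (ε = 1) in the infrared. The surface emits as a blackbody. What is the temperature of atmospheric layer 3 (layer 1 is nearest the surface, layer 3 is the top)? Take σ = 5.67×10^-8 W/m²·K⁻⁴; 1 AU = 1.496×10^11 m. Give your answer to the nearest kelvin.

78 K

Orbital distance: d = 15.8 AU = 2.364×10^12 m.
S = L/(4πd²) = 13.90 W/m².
The effective emission temperature is T_e = [S(1−α)/(4σ)]^¼ = 78.26 K.
In the N-layer model, layer k (counted from the surface) has T_k = (N+1−k)^(1/4)·T_e.
With k = 3: T_3 = (3+1−3)^¼·78.26 K = 78.26 K.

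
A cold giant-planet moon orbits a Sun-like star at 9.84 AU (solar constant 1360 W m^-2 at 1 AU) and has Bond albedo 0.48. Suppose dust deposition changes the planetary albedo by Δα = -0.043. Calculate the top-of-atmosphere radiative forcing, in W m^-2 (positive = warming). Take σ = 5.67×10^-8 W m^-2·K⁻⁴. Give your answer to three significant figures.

Flux at the orbit: S = 1360/(9.84)² = 14.05 W m^-2.
TOA radiative forcing: ΔF = −S·Δα/4 = −14.05·(-0.043)/4 = 0.1510 W m^-2.

0.151 W m^-2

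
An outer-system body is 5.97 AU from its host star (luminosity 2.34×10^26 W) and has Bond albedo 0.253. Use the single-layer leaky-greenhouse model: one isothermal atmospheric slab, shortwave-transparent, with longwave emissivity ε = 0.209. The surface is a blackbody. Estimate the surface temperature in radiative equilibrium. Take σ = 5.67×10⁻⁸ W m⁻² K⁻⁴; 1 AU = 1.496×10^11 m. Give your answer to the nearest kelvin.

96 K

Orbital distance: d = 5.97 AU = 8.931×10^11 m.
Spreading L over a sphere of radius d: S = 2.34×10^26/(4π·8.93×10^11²) = 23.35 W m⁻².
Effective emission temperature (TOA balance): σT_e⁴ = S(1−α)/4 = 4.360 W m⁻² → T_e = 93.64 K.
Surface balance with a leaky layer gives σT_s⁴ = σT_e⁴·2/(2−ε), so T_s = T_e·[2/(2−0.209)]^(1/4) = 96.26 K.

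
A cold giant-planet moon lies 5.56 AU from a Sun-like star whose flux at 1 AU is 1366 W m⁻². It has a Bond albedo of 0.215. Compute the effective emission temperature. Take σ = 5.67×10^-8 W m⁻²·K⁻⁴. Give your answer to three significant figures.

Irradiance scales as 1/d², so S = 1366 W m⁻² × (1/5.56)² = 44.19 W m⁻².
Absorbed flux (global mean): S(1−α)/4 = 44.19·0.785/4 = 8.672 W m⁻².
Set σT⁴ = 8.672 → T = (8.672/σ)^(1/4) = 111.2 K.

111 kelvin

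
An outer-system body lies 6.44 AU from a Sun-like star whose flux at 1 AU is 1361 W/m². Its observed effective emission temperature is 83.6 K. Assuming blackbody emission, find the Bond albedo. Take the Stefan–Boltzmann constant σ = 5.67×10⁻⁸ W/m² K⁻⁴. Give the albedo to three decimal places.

0.662

Irradiance scales as 1/d², so S = 1361 W/m² × (1/6.44)² = 32.82 W/m².
Rearranging the radiative balance, α = 1 − 4σT⁴/S.
4σT⁴ = 4·5.67×10⁻⁸·(83.6)⁴ = 11.08 W/m².
1−α = 11.08/32.82 = 0.3376, so α = 0.6624.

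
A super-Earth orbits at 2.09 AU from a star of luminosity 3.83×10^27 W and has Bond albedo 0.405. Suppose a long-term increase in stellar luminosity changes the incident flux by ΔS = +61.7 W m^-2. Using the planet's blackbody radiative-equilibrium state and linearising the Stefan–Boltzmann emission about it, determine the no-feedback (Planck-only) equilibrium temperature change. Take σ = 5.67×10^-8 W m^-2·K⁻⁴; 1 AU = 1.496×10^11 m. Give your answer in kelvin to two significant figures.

d = 2.09 × 1.496×10^11 m = 3.127×10^11 m.
Spreading L over a sphere of radius d: S = 3.83×10^27/(4π·3.13×10^11²) = 3118 W m^-2.
Unperturbed T_e = [3118·(1−0.405)/(4σ)]^¼ = 300.7 K.
ΔF = Δ[S(1−α)]/4 = (1−0.405)·+61.7/4 = 9.178 W m^-2.
Linearising σT⁴ gives d(σT⁴)/dT = 4σT_e³ = 6.168 W m^-2 per K.
So ΔT₀ = 9.178/6.168 = 1.49 K.

1.5 K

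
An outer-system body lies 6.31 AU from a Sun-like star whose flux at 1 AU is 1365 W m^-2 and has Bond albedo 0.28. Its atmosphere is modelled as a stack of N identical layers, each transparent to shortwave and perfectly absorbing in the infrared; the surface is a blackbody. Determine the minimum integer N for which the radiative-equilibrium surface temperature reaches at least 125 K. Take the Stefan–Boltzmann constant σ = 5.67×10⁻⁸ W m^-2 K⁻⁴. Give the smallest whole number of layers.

2

Irradiance scales as 1/d², so S = 1365 W m^-2 × (1/6.31)² = 34.28 W m^-2.
The effective emission temperature is T_e = [S(1−α)/(4σ)]^¼ = 102.1 K.
Need (N+1)T_e⁴ ≥ T_s⁴, i.e. N+1 ≥ (125/102.1)⁴ = 2.243.
The minimum whole number is N = 2.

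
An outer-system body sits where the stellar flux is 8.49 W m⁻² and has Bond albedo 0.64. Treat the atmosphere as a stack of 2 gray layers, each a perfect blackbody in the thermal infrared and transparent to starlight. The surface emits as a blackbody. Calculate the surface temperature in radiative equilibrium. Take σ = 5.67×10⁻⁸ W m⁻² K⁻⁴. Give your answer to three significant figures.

OLR = S(1−α)/4 = 0.7641 W m⁻²; the top layer radiates at T_e = 60.59 K.
With N = 2 opaque layers, T_s = (N+1)^(1/4)·T_e = 3^(1/4)·60.59 = 79.74 K.

79.7 kelvin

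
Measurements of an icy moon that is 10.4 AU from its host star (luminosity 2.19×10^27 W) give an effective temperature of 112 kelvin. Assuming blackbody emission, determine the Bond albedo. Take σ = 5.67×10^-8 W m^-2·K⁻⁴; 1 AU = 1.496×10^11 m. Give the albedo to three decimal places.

0.504

Orbital distance: d = 10.4 AU = 1.556×10^12 m.
Spreading L over a sphere of radius d: S = 2.19×10^27/(4π·1.56×10^12²) = 72.00 W m^-2.
Energy balance: S(1−α)/4 = σT⁴, so 1−α = 4σT⁴/S.
σT⁴ = 8.922 W m^-2, so 4σT⁴ = 35.69 W m^-2.
1−α = 35.69/72.00 = 0.4957, so α = 0.5043.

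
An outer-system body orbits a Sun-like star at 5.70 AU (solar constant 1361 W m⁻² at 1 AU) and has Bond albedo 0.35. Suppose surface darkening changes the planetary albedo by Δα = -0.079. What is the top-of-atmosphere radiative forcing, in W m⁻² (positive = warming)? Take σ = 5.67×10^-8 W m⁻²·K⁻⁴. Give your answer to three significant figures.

0.827 W m⁻²

Irradiance scales as 1/d², so S = 1361 W m⁻² × (1/5.70)² = 41.89 W m⁻².
ΔF = −(S/4)Δα = −(41.89/4)×(-0.079) = 0.8273 W m⁻².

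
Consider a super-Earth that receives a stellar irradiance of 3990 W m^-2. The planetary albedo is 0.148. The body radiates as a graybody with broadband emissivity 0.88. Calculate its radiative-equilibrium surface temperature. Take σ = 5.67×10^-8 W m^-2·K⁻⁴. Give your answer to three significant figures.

Averaging over the sphere, the absorbed flux is S(1−α)/4 = 849.9 W m^-2.
Radiative balance εσT⁴ = 849.9 gives T = [849.9/(0.88·σ)]^(1/4) = 361.3 K.

361 kelvin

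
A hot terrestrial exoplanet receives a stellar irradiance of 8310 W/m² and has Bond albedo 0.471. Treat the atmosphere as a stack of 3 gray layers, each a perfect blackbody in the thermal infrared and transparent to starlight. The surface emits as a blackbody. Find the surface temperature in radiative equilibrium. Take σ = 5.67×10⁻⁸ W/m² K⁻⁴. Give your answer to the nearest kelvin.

528 K

OLR = S(1−α)/4 = 1099 W/m²; the top layer radiates at T_e = 373.1 K.
For an N-layer opaque stack, T_s⁴ = (N+1)T_e⁴, hence T_s = (4)^(1/4)×373.1 K = 527.7 K.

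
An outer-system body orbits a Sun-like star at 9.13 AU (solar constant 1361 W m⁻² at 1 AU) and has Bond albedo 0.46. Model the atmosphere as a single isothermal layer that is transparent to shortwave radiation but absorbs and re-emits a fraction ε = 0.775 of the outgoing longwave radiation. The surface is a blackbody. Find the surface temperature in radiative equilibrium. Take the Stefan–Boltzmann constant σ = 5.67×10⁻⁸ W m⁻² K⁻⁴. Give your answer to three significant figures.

Flux at the orbit: S = 1361/(9.13)² = 16.33 W m⁻².
The planet radiates to space at T_e = [S(1−α)/(4σ)]^(1/4) = 78.96 K.
The surface balance (absorbed SW + ε·downward IR = σT_s⁴) with T_a⁴ = T_s⁴/2 reduces to T_s = T_e·[2/(2−ε)]^¼ = 89.26 K.

89.3 K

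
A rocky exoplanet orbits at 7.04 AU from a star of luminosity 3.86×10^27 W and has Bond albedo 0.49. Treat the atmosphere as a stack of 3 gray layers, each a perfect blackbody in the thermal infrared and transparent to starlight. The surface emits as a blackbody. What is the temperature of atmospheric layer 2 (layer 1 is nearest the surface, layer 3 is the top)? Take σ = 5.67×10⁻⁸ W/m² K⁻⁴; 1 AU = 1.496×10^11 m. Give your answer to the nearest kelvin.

Orbital distance: d = 7.04 AU = 1.053×10^12 m.
S = L/(4πd²) = 276.9 W/m².
The effective emission temperature is T_e = [S(1−α)/(4σ)]^¼ = 158.0 K.
The net upward flux σT_e⁴ is constant between every pair of levels, so T_k⁴ = (N+1−k)T_e⁴.
T_2 = (2)^(1/4)·158.0 = 187.9 K.

188 kelvin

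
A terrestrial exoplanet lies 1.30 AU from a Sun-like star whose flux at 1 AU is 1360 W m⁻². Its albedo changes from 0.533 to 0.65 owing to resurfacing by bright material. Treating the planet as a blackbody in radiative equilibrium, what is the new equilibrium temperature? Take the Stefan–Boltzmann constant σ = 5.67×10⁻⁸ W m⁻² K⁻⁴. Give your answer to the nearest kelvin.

Irradiance scales as 1/d², so S = 1360 W m⁻² × (1/1.30)² = 804.7 W m⁻².
T₂ = [S(1−α₂)/(4σ)]^(1/4) = [804.7·0.35/(4σ)]^(1/4) = 187.7 K.

188 K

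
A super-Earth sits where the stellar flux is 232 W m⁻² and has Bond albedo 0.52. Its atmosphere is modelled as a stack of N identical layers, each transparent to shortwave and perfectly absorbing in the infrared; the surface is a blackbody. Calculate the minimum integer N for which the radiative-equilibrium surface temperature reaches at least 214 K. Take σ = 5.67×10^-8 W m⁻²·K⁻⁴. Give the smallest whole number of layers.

The effective emission temperature is T_e = [S(1−α)/(4σ)]^¼ = 148.9 K.
T_s = (N+1)^(1/4)·T_e ≥ 214 K requires N+1 ≥ (T_s/T_e)⁴ = (214/148.9)⁴ = 4.271.
The minimum whole number is N = 4.

4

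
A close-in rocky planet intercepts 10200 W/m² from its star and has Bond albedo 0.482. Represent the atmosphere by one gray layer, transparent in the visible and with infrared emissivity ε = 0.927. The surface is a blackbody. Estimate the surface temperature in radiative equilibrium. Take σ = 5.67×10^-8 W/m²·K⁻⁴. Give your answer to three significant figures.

At the top of the atmosphere, σT_e⁴ = S(1−α)/4 = 1321 W/m², giving T_e = 390.7 K.
For a single slab of emissivity ε, T_s⁴ = 2T_e⁴/(2−ε); thus T_s = 390.7·(1.864)^(1/4) = 456.5 K.

456 K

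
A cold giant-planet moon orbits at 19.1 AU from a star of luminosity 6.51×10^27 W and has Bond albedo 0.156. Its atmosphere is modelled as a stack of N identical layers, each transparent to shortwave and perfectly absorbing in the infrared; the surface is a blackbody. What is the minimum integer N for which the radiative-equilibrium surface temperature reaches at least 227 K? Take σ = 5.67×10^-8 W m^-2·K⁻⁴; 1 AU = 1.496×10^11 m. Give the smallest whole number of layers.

d = 19.1 × 1.496×10^11 m = 2.857×10^12 m.
Flux at the orbit: S = L/(4πd²) = 6.51×10^27/(4π·(2.86×10^12)²) = 63.45 W m^-2.
Top-of-atmosphere balance: σT_e⁴ = S(1−α)/4 = 13.39 W m^-2 → T_e = 124.0 K.
Need (N+1)T_e⁴ ≥ T_s⁴, i.e. N+1 ≥ (227/124.0)⁴ = 11.245.
The minimum whole number is N = 11.

11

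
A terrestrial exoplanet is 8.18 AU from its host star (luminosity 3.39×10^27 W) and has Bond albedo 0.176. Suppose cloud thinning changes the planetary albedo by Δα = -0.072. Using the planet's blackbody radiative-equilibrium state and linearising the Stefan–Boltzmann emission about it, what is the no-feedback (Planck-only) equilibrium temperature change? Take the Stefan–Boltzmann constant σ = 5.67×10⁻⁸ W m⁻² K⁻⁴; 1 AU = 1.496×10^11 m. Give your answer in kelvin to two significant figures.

3.5 kelvin

d = 8.18 × 1.496×10^11 m = 1.224×10^12 m.
Spreading L over a sphere of radius d: S = 3.39×10^27/(4π·1.22×10^12²) = 180.1 W m⁻².
The baseline emission temperature is T_e = 159.9 K.
The change in absorbed flux is Δ[S(1−α)/4] = −SΔα/4 = 3.243 W m⁻².
Linearising σT⁴ gives d(σT⁴)/dT = 4σT_e³ = 0.9280 W m⁻² per K.
Hence the no-feedback warming is ΔF/(4σT_e³) = 3.49 K.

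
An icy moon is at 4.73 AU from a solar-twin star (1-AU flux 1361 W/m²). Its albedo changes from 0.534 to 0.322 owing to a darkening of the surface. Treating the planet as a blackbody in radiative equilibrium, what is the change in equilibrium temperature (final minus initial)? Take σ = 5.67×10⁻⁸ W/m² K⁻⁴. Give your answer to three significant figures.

10.4 kelvin

Flux at the orbit: S = 1361/(4.73)² = 60.83 W/m².
Before: T₁ = [60.83·0.466/(4σ)]^(1/4) = 105.7 K.
Final:   T₂ = [S(1−0.322)/(4σ)]^(1/4) = 116.1 K.
ΔT = T₂ − T₁ = 10.39 K.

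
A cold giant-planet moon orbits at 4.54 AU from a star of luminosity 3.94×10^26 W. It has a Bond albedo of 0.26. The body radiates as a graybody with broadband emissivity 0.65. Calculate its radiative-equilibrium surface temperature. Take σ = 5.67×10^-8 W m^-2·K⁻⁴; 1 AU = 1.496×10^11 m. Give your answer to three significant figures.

Orbital distance: d = 4.54 AU = 6.792×10^11 m.
S = L/(4πd²) = 67.97 W m^-2.
Absorbed flux (global mean): S(1−α)/4 = 67.97·0.74/4 = 12.57 W m^-2.
Equating to εσT⁴ with ε = 0.65: T = (12.57/0.65σ)^(1/4) = 135.9 K.

136 kelvin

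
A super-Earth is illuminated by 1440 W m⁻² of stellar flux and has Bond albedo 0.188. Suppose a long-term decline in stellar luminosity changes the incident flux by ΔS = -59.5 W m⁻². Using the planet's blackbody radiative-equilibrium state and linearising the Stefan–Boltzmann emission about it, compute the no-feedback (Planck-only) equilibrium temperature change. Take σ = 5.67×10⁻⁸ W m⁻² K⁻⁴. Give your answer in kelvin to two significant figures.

Reference equilibrium: T_e = [S(1−α)/(4σ)]^(1/4) = 268.0 K.
Only a fraction (1−α) is absorbed and it's spread over 4πR², so ΔF = (1−α)ΔS/4 = -12.08 W m⁻².
Planck response: λ_P = 4σT_e³ = 4·5.67×10⁻⁸·(268.0)³ = 4.364 W m⁻²/K.
Hence the no-feedback warming is ΔF/(4σT_e³) = -2.77 K.

-2.8 K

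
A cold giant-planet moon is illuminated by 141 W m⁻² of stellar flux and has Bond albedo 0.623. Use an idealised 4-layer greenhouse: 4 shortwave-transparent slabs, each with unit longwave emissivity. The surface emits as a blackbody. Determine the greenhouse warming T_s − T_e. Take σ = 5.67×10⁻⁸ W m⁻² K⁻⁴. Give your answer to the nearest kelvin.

61 K

OLR = S(1−α)/4 = 13.29 W m⁻²; the top layer radiates at T_e = 123.7 K.
T_s = (N+1)^(1/4)·T_e = 185.0 K.
Warming: T_s − T_e = 61.29 K.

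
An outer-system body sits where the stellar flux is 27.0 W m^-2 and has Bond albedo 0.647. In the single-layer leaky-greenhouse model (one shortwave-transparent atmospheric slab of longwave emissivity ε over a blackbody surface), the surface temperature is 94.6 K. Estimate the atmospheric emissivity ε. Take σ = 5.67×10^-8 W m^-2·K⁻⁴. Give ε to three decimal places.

TOA balance gives T_e = 80.51 K.
T_s⁴ = T_e⁴·2/(2−ε) → ε = 2 − 2(T_e/T_s)⁴ = 2 − 2·(80.51/94.6)⁴ = 0.9506.

0.951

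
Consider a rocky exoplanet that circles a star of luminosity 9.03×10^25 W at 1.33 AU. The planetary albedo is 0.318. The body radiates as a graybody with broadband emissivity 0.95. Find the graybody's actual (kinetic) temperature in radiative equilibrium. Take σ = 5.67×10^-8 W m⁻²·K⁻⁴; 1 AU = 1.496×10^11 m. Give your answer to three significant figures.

d = 1.33 × 1.496×10^11 m = 1.990×10^11 m.
S = L/(4πd²) = 181.5 W m⁻².
The planet absorbs (1−α)S over its disc πR² and re-emits over 4πR², so the mean absorbed flux is (1−0.318)·181.5/4 = 30.95 W m⁻².
Equating to εσT⁴ with ε = 0.95: T = (30.95/0.95σ)^(1/4) = 154.8 K.

155 K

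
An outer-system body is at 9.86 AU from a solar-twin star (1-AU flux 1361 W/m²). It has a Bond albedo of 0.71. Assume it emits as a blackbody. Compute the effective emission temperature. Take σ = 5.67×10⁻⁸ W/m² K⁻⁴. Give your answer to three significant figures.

65.0 K

By the inverse-square law, S = 1361/9.86² = 14.00 W/m².
Averaging over the sphere, the absorbed flux is S(1−α)/4 = 1.015 W/m².
In equilibrium σT⁴ equals this, so T = 65.05 K.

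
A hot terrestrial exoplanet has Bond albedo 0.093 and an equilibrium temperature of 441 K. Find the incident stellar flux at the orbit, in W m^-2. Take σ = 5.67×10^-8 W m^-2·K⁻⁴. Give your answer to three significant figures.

Invert the energy balance for S: S = 4σT⁴/(1−α).
The emitted flux is σT⁴ = 2145 W m^-2.
S = 4·2145/0.907 = 9458 W m^-2.

9460 W m^-2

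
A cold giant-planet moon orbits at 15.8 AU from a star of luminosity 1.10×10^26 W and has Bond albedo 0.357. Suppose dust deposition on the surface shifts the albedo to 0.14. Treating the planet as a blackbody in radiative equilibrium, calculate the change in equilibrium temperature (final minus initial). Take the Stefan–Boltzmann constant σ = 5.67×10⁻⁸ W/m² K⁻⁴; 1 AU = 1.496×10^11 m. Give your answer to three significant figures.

d = 15.8 × 1.496×10^11 m = 2.364×10^12 m.
Flux at the orbit: S = L/(4πd²) = 1.10×10^26/(4π·(2.36×10^12)²) = 1.567 W/m².
With α = 0.357, T₁ = 45.91 K.
After:  T₂ = [1.567·0.86/(4σ)]^(1/4) = 49.37 K.
ΔT = T₂ − T₁ = 3.462 K.

3.46 K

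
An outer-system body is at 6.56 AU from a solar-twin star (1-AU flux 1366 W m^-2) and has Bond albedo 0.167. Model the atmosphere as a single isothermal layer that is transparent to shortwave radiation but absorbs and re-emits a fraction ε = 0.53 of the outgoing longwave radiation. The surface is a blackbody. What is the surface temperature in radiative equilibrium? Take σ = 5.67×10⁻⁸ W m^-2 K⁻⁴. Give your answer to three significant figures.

112 K

Irradiance scales as 1/d², so S = 1366 W m^-2 × (1/6.56)² = 31.74 W m^-2.
At the top of the atmosphere, σT_e⁴ = S(1−α)/4 = 6.610 W m^-2, giving T_e = 103.9 K.
Surface balance with a leaky layer gives σT_s⁴ = σT_e⁴·2/(2−ε), so T_s = T_e·[2/(2−0.53)]^(1/4) = 112.2 K.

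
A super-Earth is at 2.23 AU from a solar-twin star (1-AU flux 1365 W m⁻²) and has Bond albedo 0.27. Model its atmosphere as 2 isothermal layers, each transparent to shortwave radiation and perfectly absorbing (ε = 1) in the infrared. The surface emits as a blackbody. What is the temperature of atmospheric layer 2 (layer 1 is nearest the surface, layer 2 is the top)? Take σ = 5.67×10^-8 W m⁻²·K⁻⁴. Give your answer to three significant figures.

Irradiance scales as 1/d², so S = 1365 W m⁻² × (1/2.23)² = 274.5 W m⁻².
OLR = S(1−α)/4 = 50.09 W m⁻²; the top layer radiates at T_e = 172.4 K.
In the N-layer model, layer k (counted from the surface) has T_k = (N+1−k)^(1/4)·T_e.
With k = 2: T_2 = (2+1−2)^¼·172.4 K = 172.4 K.

172 K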